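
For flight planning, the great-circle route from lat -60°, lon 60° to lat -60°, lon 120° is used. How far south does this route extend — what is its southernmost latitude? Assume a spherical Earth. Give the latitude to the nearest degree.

≈ -63°

The great circle lies in the plane with unit normal n̂ = (p₁ × p₂)/|p₁ × p₂|.
Here n̂_z ≈ +0.447; the vertex latitude is φ_max = arccos|n̂_z| ≈ 63.4°.
Check via Clairaut: cos φ_max = |cos φ₁| · sin C = cos(60.0°)·sin(116.6°) ≈ 0.447, again giving ≈ 63.4°.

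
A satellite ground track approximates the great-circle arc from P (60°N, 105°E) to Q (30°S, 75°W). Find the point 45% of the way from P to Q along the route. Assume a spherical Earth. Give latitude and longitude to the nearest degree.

From cos δ = sin φ₁ sin φ₂ + cos φ₁ cos φ₂ cos Δλ, the central angle is δ ≈ 2.618 rad (150.0°).
Interpolate at f = 0.45 with slerp weights a = sin((1−f)δ)/sin δ ≈ 1.983, b = sin(fδ)/sin δ ≈ 1.848.
p = a·p₁ + b·p₂ ≈ (0.158, -0.588, 0.793); φ = arcsin(p_z) ≈ 52.50°, λ = atan2(p_y, p_x) ≈ -75.00°.

≈ (53°N, 75°W)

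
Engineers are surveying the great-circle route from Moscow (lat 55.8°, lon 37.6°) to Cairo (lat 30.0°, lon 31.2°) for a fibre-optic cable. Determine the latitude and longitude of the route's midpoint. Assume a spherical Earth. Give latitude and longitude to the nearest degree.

≈ lat 43°, lon 34°

The haversine formula gives a central angle δ ≈ 0.457 rad (26.2°) between the endpoints.
Interpolate at f = 1/2 with slerp weights a = sin((1−f)δ)/sin δ ≈ 0.513, b = sin(fδ)/sin δ ≈ 0.513.
p = a·p₁ + b·p₂ ≈ (0.609, 0.406, 0.681); φ = arcsin(p_z) ≈ 42.94°, λ = atan2(p_y, p_x) ≈ 33.72°.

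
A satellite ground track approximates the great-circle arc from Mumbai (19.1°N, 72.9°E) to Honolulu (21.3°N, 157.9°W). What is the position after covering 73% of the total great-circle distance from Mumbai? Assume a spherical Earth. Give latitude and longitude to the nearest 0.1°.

≈ 36.2°N, 170.4°E

Write both endpoints as unit vectors p₁, p₂ with components (cos φ cos λ, cos φ sin λ, sin φ).
The central angle between the endpoints is δ = arccos(p₁·p₂) ≈ 2.024 rad (115.9°).
Interpolate at f = 0.73 with slerp weights a = sin((1−f)δ)/sin δ ≈ 0.578, b = sin(fδ)/sin δ ≈ 1.107.
p = a·p₁ + b·p₂ ≈ (-0.795, 0.134, 0.591); φ = arcsin(p_z) ≈ 36.25°, λ = atan2(p_y, p_x) ≈ 170.45°.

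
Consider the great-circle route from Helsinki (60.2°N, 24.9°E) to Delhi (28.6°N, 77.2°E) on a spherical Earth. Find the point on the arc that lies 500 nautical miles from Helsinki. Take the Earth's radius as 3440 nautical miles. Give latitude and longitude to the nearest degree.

≈ (57°N, 39°E)

Write both endpoints as unit vectors p₁, p₂ with components (cos φ cos λ, cos φ sin λ, sin φ).
The central angle between the endpoints is δ = arccos(p₁·p₂) ≈ 0.820 rad (47.0°). The total great-circle distance is δ·R ≈ 0.820 × 3440 ≈ 2821 nmi, so the target fraction is f = 500/2821 ≈ 0.177.
Interpolate at f ≈ 0.177 with slerp weights a = sin((1−f)δ)/sin δ ≈ 0.854, b = sin(fδ)/sin δ ≈ 0.198.
p = a·p₁ + b·p₂ ≈ (0.424, 0.348, 0.836); φ = arcsin(p_z) ≈ 56.74°, λ = atan2(p_y, p_x) ≈ 39.43°.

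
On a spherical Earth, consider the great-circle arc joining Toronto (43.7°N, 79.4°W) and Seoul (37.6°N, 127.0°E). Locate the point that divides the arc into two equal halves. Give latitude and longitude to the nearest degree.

From cos δ = sin φ₁ sin φ₂ + cos φ₁ cos φ₂ cos Δλ, the central angle is δ ≈ 1.662 rad (95.3°).
Interpolate at f = 1/2 with slerp weights a = sin((1−f)δ)/sin δ ≈ 0.742, b = sin(fδ)/sin δ ≈ 0.742.
p = a·p₁ + b·p₂ ≈ (-0.255, -0.058, 0.965); φ = arcsin(p_z) ≈ 74.84°, λ = atan2(p_y, p_x) ≈ -167.24°.

≈ 75°N, 167°W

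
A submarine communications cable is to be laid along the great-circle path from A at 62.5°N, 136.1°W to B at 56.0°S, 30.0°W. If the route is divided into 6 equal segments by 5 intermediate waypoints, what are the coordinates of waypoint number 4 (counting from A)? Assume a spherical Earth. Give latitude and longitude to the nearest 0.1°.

Convert each endpoint to a unit vector on the sphere (x = cos φ cos λ, y = cos φ sin λ, z = sin φ).
The central angle between the endpoints is δ = arccos(p₁·p₂) ≈ 2.510 rad (143.8°).
Interpolate at f = 4/6 with slerp weights a = sin((1−f)δ)/sin δ ≈ 1.257, b = sin(fδ)/sin δ ≈ 1.684.
p = a·p₁ + b·p₂ ≈ (0.397, -0.873, -0.281); φ = arcsin(p_z) ≈ -16.35°, λ = atan2(p_y, p_x) ≈ -65.53°.

≈ 16.3°S, 65.5°W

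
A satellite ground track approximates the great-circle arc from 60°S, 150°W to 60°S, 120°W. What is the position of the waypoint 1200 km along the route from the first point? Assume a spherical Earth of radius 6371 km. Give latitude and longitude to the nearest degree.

Write both endpoints as unit vectors p₁, p₂ with components (cos φ cos λ, cos φ sin λ, sin φ).
The central angle between the endpoints is δ = arccos(p₁·p₂) ≈ 0.260 rad (14.9°). The total great-circle distance is δ·R ≈ 0.260 × 6371 ≈ 1654 km, so the target fraction is f = 1200/1654 ≈ 0.726.
Interpolate at f ≈ 0.726 with slerp weights a = sin((1−f)δ)/sin δ ≈ 0.277, b = sin(fδ)/sin δ ≈ 0.730.
p = a·p₁ + b·p₂ ≈ (-0.302, -0.385, -0.872); φ = arcsin(p_z) ≈ -60.68°, λ = atan2(p_y, p_x) ≈ -128.13°.

≈ 61°S, 128°W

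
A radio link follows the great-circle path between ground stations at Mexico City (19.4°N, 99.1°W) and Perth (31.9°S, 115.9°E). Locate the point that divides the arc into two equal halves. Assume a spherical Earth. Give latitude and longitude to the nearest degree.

From cos δ = sin φ₁ sin φ₂ + cos φ₁ cos φ₂ cos Δλ, the central angle is δ ≈ 2.553 rad (146.3°).
Interpolate at f = 1/2 with slerp weights a = sin((1−f)δ)/sin δ ≈ 1.722, b = sin(fδ)/sin δ ≈ 1.722.
p = a·p₁ + b·p₂ ≈ (-0.896, -0.289, -0.338); φ = arcsin(p_z) ≈ -19.76°, λ = atan2(p_y, p_x) ≈ -162.13°.

≈ (20°S, 162°W)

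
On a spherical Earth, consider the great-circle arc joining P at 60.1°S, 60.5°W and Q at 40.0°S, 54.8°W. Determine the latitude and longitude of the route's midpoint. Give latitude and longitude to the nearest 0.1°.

≈ 50.1°S, 57.0°W

Convert each endpoint to a unit vector on the sphere (x = cos φ cos λ, y = cos φ sin λ, z = sin φ).
The central angle between the endpoints is δ = arccos(p₁·p₂) ≈ 0.356 rad (20.4°).
Interpolate at f = 1/2 with slerp weights a = sin((1−f)δ)/sin δ ≈ 0.508, b = sin(fδ)/sin δ ≈ 0.508.
p = a·p₁ + b·p₂ ≈ (0.349, -0.538, -0.767); φ = arcsin(p_z) ≈ -50.08°, λ = atan2(p_y, p_x) ≈ -57.05°.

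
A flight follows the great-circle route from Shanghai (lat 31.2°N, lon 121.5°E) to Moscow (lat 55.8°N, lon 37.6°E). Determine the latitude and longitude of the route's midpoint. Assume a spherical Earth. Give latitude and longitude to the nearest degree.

≈ lat 51°N, lon 90°E

Convert each endpoint to a unit vector on the sphere (x = cos φ cos λ, y = cos φ sin λ, z = sin φ).
The central angle between the endpoints is δ = arccos(p₁·p₂) ≈ 1.071 rad (61.3°).
Interpolate at f = 1/2 with slerp weights a = sin((1−f)δ)/sin δ ≈ 0.581, b = sin(fδ)/sin δ ≈ 0.581.
p = a·p₁ + b·p₂ ≈ (-0.001, 0.623, 0.782); φ = arcsin(p_z) ≈ 51.44°, λ = atan2(p_y, p_x) ≈ 90.09°.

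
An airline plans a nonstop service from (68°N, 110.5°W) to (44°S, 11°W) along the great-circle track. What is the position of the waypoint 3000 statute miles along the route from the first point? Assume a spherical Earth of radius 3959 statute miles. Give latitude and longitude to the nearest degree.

From cos δ = sin φ₁ sin φ₂ + cos φ₁ cos φ₂ cos Δλ, the central angle is δ ≈ 2.330 rad (133.5°). The total great-circle distance is δ·R ≈ 2.330 × 3959 ≈ 9226 mi, so the target fraction is f = 3000/9226 ≈ 0.325.
Interpolate at f ≈ 0.325 with slerp weights a = sin((1−f)δ)/sin δ ≈ 1.379, b = sin(fδ)/sin δ ≈ 0.948.
p = a·p₁ + b·p₂ ≈ (0.488, -0.614, 0.620); φ = arcsin(p_z) ≈ 38.33°, λ = atan2(p_y, p_x) ≈ -51.50°.

≈ (38°N, 52°W)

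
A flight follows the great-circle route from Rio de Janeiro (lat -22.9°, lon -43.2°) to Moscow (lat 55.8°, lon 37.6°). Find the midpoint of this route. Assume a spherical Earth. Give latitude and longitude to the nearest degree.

≈ lat 21°, lon -14°

Convert each endpoint to a unit vector on the sphere (x = cos φ cos λ, y = cos φ sin λ, z = sin φ).
The central angle between the endpoints is δ = arccos(p₁·p₂) ≈ 1.812 rad (103.8°).
Interpolate at f = 1/2 with slerp weights a = sin((1−f)δ)/sin δ ≈ 0.811, b = sin(fδ)/sin δ ≈ 0.811.
p = a·p₁ + b·p₂ ≈ (0.905, -0.233, 0.355); φ = arcsin(p_z) ≈ 20.79°, λ = atan2(p_y, p_x) ≈ -14.44°.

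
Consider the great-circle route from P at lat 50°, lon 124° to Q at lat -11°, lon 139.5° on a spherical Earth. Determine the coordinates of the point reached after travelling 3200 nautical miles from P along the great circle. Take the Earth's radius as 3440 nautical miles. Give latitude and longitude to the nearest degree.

The haversine formula gives a central angle δ ≈ 1.091 rad (62.5°) between the endpoints. The total great-circle distance is δ·R ≈ 1.091 × 3440 ≈ 3752 nmi, so the target fraction is f = 3200/3752 ≈ 0.853.
Interpolate at f ≈ 0.853 with slerp weights a = sin((1−f)δ)/sin δ ≈ 0.180, b = sin(fδ)/sin δ ≈ 0.904.
p = a·p₁ + b·p₂ ≈ (-0.739, 0.672, -0.034); φ = arcsin(p_z) ≈ -1.98°, λ = atan2(p_y, p_x) ≈ 137.73°.

≈ lat -2°, lon 138°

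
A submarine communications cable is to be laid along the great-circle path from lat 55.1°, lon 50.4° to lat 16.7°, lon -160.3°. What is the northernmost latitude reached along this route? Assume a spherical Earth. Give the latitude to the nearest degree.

The great circle lies in the plane with unit normal n̂ = (p₁ × p₂)/|p₁ × p₂|.
Here n̂_z ≈ +0.288; the vertex latitude is φ_max = arccos|n̂_z| ≈ 73.3°.
Check via Clairaut: cos φ_max = |cos φ₁| · sin C = cos(55.1°)·sin(30.2°) ≈ 0.288, again giving ≈ 73.3°.

≈ 73°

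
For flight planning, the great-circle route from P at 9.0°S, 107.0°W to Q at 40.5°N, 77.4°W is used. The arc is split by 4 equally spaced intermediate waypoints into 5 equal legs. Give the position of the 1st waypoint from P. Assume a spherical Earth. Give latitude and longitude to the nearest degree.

Write both endpoints as unit vectors p₁, p₂ with components (cos φ cos λ, cos φ sin λ, sin φ).
The central angle between the endpoints is δ = arccos(p₁·p₂) ≈ 0.987 rad (56.5°).
Interpolate at f = 1/5 with slerp weights a = sin((1−f)δ)/sin δ ≈ 0.851, b = sin(fδ)/sin δ ≈ 0.235.
p = a·p₁ + b·p₂ ≈ (-0.207, -0.978, 0.020); φ = arcsin(p_z) ≈ 1.12°, λ = atan2(p_y, p_x) ≈ -101.93°.

≈ 1°N, 102°W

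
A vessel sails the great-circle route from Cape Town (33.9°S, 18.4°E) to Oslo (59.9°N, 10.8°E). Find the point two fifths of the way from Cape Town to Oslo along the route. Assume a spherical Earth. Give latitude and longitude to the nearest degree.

≈ 4°N, 16°E

Convert each endpoint to a unit vector on the sphere (x = cos φ cos λ, y = cos φ sin λ, z = sin φ).
The central angle between the endpoints is δ = arccos(p₁·p₂) ≈ 1.641 rad (94.0°).
Interpolate at f = 2/5 with slerp weights a = sin((1−f)δ)/sin δ ≈ 0.835, b = sin(fδ)/sin δ ≈ 0.612.
p = a·p₁ + b·p₂ ≈ (0.959, 0.276, 0.063); φ = arcsin(p_z) ≈ 3.64°, λ = atan2(p_y, p_x) ≈ 16.07°.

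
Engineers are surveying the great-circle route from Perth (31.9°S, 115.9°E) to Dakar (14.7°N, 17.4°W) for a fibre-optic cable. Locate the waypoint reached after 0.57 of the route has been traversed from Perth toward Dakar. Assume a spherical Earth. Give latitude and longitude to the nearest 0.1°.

Convert each endpoint to a unit vector on the sphere (x = cos φ cos λ, y = cos φ sin λ, z = sin φ).
The central angle between the endpoints is δ = arccos(p₁·p₂) ≈ 2.342 rad (134.2°).
Interpolate at f = 0.57 with slerp weights a = sin((1−f)δ)/sin δ ≈ 1.179, b = sin(fδ)/sin δ ≈ 1.357.
p = a·p₁ + b·p₂ ≈ (0.815, 0.508, -0.279); φ = arcsin(p_z) ≈ -16.20°, λ = atan2(p_y, p_x) ≈ 31.96°.

≈ 16.2°S, 32.0°E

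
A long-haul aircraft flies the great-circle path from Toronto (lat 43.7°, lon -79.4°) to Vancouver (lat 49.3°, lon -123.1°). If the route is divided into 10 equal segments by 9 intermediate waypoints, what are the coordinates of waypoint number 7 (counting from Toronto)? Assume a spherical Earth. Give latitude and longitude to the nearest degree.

≈ lat 49°, lon -109°

From cos δ = sin φ₁ sin φ₂ + cos φ₁ cos φ₂ cos Δλ, the central angle is δ ≈ 0.526 rad (30.2°).
Interpolate at f = 7/10 with slerp weights a = sin((1−f)δ)/sin δ ≈ 0.313, b = sin(fδ)/sin δ ≈ 0.717.
p = a·p₁ + b·p₂ ≈ (-0.214, -0.614, 0.760); φ = arcsin(p_z) ≈ 49.44°, λ = atan2(p_y, p_x) ≈ -109.19°.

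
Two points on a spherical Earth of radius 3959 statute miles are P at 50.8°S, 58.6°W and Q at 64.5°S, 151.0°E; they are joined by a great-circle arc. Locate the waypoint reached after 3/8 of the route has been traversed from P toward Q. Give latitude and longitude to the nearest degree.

From cos δ = sin φ₁ sin φ₂ + cos φ₁ cos φ₂ cos Δλ, the central angle is δ ≈ 1.090 rad (62.4°).
Interpolate at f = 3/8 with slerp weights a = sin((1−f)δ)/sin δ ≈ 0.710, b = sin(fδ)/sin δ ≈ 0.448.
p = a·p₁ + b·p₂ ≈ (0.065, -0.290, -0.955); φ = arcsin(p_z) ≈ -72.73°, λ = atan2(p_y, p_x) ≈ -77.33°.

≈ 73°S, 77°W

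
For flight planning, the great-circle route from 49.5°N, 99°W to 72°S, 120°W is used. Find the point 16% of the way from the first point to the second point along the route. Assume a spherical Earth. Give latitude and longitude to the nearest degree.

Write both endpoints as unit vectors p₁, p₂ with components (cos φ cos λ, cos φ sin λ, sin φ).
The central angle between the endpoints is δ = arccos(p₁·p₂) ≈ 2.136 rad (122.4°).
Interpolate at f = 0.16 with slerp weights a = sin((1−f)δ)/sin δ ≈ 1.155, b = sin(fδ)/sin δ ≈ 0.397.
p = a·p₁ + b·p₂ ≈ (-0.179, -0.847, 0.501); φ = arcsin(p_z) ≈ 30.04°, λ = atan2(p_y, p_x) ≈ -101.91°.

≈ 30°N, 102°W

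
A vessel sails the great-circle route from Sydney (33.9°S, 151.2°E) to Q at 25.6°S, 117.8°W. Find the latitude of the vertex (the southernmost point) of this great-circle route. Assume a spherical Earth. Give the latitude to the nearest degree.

≈ 40°S

The great circle lies in the plane with unit normal n̂ = (p₁ × p₂)/|p₁ × p₂|.
Here n̂_z ≈ +0.769; the vertex latitude is φ_max = arccos|n̂_z| ≈ 39.8°.
Check via Clairaut: cos φ_max = |cos φ₁| · sin C = cos(33.9°)·sin(112.2°) ≈ 0.769, again giving ≈ 39.8°.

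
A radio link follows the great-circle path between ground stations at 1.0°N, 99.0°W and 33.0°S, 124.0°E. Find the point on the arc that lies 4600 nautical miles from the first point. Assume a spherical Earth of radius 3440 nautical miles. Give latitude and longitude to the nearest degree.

≈ 41°S, 170°W

Convert each endpoint to a unit vector on the sphere (x = cos φ cos λ, y = cos φ sin λ, z = sin φ).
The central angle between the endpoints is δ = arccos(p₁·p₂) ≈ 2.243 rad (128.5°). The total great-circle distance is δ·R ≈ 2.243 × 3440 ≈ 7716 nmi, so the target fraction is f = 4600/7716 ≈ 0.596.
Interpolate at f ≈ 0.596 with slerp weights a = sin((1−f)δ)/sin δ ≈ 1.006, b = sin(fδ)/sin δ ≈ 1.243.
p = a·p₁ + b·p₂ ≈ (-0.740, -0.129, -0.660); φ = arcsin(p_z) ≈ -41.27°, λ = atan2(p_y, p_x) ≈ -170.13°.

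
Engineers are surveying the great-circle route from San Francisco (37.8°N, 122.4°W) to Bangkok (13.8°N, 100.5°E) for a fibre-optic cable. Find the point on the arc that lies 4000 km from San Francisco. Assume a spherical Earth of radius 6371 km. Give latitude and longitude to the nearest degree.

From cos δ = sin φ₁ sin φ₂ + cos φ₁ cos φ₂ cos Δλ, the central angle is δ ≈ 2.000 rad (114.6°). The total great-circle distance is δ·R ≈ 2.000 × 6371 ≈ 12740 km, so the target fraction is f = 4000/12740 ≈ 0.314.
Interpolate at f ≈ 0.314 with slerp weights a = sin((1−f)δ)/sin δ ≈ 1.078, b = sin(fδ)/sin δ ≈ 0.646.
p = a·p₁ + b·p₂ ≈ (-0.571, -0.102, 0.815); φ = arcsin(p_z) ≈ 54.56°, λ = atan2(p_y, p_x) ≈ -169.83°.

≈ (55°N, 170°W)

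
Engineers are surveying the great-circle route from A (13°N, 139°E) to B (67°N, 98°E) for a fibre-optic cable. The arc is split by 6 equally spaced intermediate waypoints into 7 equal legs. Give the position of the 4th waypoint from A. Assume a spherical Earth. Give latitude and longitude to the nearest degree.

Write both endpoints as unit vectors p₁, p₂ with components (cos φ cos λ, cos φ sin λ, sin φ).
The central angle between the endpoints is δ = arccos(p₁·p₂) ≈ 1.054 rad (60.4°).
Interpolate at f = 4/7 with slerp weights a = sin((1−f)δ)/sin δ ≈ 0.502, b = sin(fδ)/sin δ ≈ 0.652.
p = a·p₁ + b·p₂ ≈ (-0.405, 0.573, 0.713); φ = arcsin(p_z) ≈ 45.46°, λ = atan2(p_y, p_x) ≈ 125.23°.

≈ (45°N, 125°E)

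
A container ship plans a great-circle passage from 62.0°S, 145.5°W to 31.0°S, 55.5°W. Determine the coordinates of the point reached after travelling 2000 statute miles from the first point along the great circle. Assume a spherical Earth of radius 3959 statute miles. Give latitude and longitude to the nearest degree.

≈ 57°S, 88°W

The haversine formula gives a central angle δ ≈ 1.099 rad (63.0°) between the endpoints. The total great-circle distance is δ·R ≈ 1.099 × 3959 ≈ 4350 mi, so the target fraction is f = 2000/4350 ≈ 0.460.
Interpolate at f ≈ 0.460 with slerp weights a = sin((1−f)δ)/sin δ ≈ 0.628, b = sin(fδ)/sin δ ≈ 0.543.
p = a·p₁ + b·p₂ ≈ (0.021, -0.551, -0.834); φ = arcsin(p_z) ≈ -56.55°, λ = atan2(p_y, p_x) ≈ -87.83°.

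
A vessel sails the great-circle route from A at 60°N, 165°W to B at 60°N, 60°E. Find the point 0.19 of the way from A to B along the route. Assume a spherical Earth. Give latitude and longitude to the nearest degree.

≈ 69°N, 178°W

Convert each endpoint to a unit vector on the sphere (x = cos φ cos λ, y = cos φ sin λ, z = sin φ).
The central angle between the endpoints is δ = arccos(p₁·p₂) ≈ 0.960 rad (55.0°).
Interpolate at f = 0.19 with slerp weights a = sin((1−f)δ)/sin δ ≈ 0.856, b = sin(fδ)/sin δ ≈ 0.221.
p = a·p₁ + b·p₂ ≈ (-0.358, -0.015, 0.933); φ = arcsin(p_z) ≈ 68.99°, λ = atan2(p_y, p_x) ≈ -177.61°.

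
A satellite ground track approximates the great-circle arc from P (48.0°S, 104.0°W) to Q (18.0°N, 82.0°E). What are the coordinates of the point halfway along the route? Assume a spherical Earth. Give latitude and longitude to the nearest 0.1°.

≈ (55.9°S, 95.8°E)

Write both endpoints as unit vectors p₁, p₂ with components (cos φ cos λ, cos φ sin λ, sin φ).
The central angle between the endpoints is δ = arccos(p₁·p₂) ≈ 2.611 rad (149.6°).
Interpolate at f = 1/2 with slerp weights a = sin((1−f)δ)/sin δ ≈ 1.907, b = sin(fδ)/sin δ ≈ 1.907.
p = a·p₁ + b·p₂ ≈ (-0.056, 0.558, -0.828); φ = arcsin(p_z) ≈ -55.89°, λ = atan2(p_y, p_x) ≈ 95.76°.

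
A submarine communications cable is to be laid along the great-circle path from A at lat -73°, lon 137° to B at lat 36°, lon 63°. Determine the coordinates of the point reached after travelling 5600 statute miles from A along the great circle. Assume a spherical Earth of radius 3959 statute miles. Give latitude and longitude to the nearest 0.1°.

≈ lat -1.2°, lon 74.7°

The haversine formula gives a central angle δ ≈ 2.091 rad (119.8°) between the endpoints. The total great-circle distance is δ·R ≈ 2.091 × 3959 ≈ 8278 mi, so the target fraction is f = 5600/8278 ≈ 0.677.
Interpolate at f ≈ 0.677 with slerp weights a = sin((1−f)δ)/sin δ ≈ 0.721, b = sin(fδ)/sin δ ≈ 1.138.
p = a·p₁ + b·p₂ ≈ (0.264, 0.964, -0.021); φ = arcsin(p_z) ≈ -1.19°, λ = atan2(p_y, p_x) ≈ 74.70°.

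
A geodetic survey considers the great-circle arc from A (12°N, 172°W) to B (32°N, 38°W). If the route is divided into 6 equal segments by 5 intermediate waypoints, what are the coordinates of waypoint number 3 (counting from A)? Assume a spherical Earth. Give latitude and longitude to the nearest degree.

≈ (46°N, 115°W)

Convert each endpoint to a unit vector on the sphere (x = cos φ cos λ, y = cos φ sin λ, z = sin φ).
The central angle between the endpoints is δ = arccos(p₁·p₂) ≈ 2.056 rad (117.8°).
Interpolate at f = 3/6 with slerp weights a = sin((1−f)δ)/sin δ ≈ 0.968, b = sin(fδ)/sin δ ≈ 0.968.
p = a·p₁ + b·p₂ ≈ (-0.291, -0.637, 0.714); φ = arcsin(p_z) ≈ 45.56°, λ = atan2(p_y, p_x) ≈ -114.53°.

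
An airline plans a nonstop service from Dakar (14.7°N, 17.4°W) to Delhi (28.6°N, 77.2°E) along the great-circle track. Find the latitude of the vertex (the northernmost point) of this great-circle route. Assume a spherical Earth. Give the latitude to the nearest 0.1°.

The great circle lies in the plane with unit normal n̂ = (p₁ × p₂)/|p₁ × p₂|.
Here n̂_z ≈ +0.848; the vertex latitude is φ_max = arccos|n̂_z| ≈ 32.0°.
Check via Clairaut: cos φ_max = |cos φ₁| · sin C = cos(14.7°)·sin(61.2°) ≈ 0.848, again giving ≈ 32.0°.

≈ 32.0°N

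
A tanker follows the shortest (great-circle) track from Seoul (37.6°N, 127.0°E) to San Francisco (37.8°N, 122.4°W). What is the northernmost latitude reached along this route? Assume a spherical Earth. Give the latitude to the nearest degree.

≈ 54°N

The great circle lies in the plane with unit normal n̂ = (p₁ × p₂)/|p₁ × p₂|.
Here n̂_z ≈ +0.593; the vertex latitude is φ_max = arccos|n̂_z| ≈ 53.6°.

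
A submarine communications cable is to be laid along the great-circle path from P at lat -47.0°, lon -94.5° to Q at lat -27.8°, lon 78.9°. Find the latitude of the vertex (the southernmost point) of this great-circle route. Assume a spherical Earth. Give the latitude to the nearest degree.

≈ -86°

The great circle lies in the plane with unit normal n̂ = (p₁ × p₂)/|p₁ × p₂|.
Here n̂_z ≈ +0.072; the vertex latitude is φ_max = arccos|n̂_z| ≈ 85.9°.
Check via Clairaut: cos φ_max = |cos φ₁| · sin C = cos(47.0°)·sin(174.0°) ≈ 0.072, again giving ≈ 85.9°.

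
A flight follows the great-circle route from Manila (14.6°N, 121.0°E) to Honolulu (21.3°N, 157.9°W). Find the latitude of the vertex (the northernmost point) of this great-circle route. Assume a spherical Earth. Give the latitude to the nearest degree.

The great circle lies in the plane with unit normal n̂ = (p₁ × p₂)/|p₁ × p₂|.
Here n̂_z ≈ +0.916; the vertex latitude is φ_max = arccos|n̂_z| ≈ 23.7°.

≈ 24°N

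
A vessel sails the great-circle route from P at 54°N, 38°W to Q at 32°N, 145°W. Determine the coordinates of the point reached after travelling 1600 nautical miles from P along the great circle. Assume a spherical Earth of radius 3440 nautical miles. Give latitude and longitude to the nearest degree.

Convert each endpoint to a unit vector on the sphere (x = cos φ cos λ, y = cos φ sin λ, z = sin φ).
The central angle between the endpoints is δ = arccos(p₁·p₂) ≈ 1.284 rad (73.6°). The total great-circle distance is δ·R ≈ 1.284 × 3440 ≈ 4417 nmi, so the target fraction is f = 1600/4417 ≈ 0.362.
Interpolate at f ≈ 0.362 with slerp weights a = sin((1−f)δ)/sin δ ≈ 0.761, b = sin(fδ)/sin δ ≈ 0.468.
p = a·p₁ + b·p₂ ≈ (0.028, -0.503, 0.864); φ = arcsin(p_z) ≈ 59.75°, λ = atan2(p_y, p_x) ≈ -86.83°.

≈ 60°N, 87°W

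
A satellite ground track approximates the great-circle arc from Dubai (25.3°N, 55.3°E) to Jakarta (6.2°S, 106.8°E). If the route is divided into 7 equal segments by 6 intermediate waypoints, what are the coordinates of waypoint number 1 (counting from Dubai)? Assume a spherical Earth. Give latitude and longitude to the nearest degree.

≈ 22°N, 64°E

Convert each endpoint to a unit vector on the sphere (x = cos φ cos λ, y = cos φ sin λ, z = sin φ).
The central angle between the endpoints is δ = arccos(p₁·p₂) ≈ 1.032 rad (59.1°).
Interpolate at f = 1/7 with slerp weights a = sin((1−f)δ)/sin δ ≈ 0.901, b = sin(fδ)/sin δ ≈ 0.171.
p = a·p₁ + b·p₂ ≈ (0.415, 0.833, 0.367); φ = arcsin(p_z) ≈ 21.51°, λ = atan2(p_y, p_x) ≈ 63.53°.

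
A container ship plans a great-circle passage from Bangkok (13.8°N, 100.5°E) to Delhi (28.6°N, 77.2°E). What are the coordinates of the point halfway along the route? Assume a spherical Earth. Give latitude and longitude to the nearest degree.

Write both endpoints as unit vectors p₁, p₂ with components (cos φ cos λ, cos φ sin λ, sin φ).
The central angle between the endpoints is δ = arccos(p₁·p₂) ≈ 0.457 rad (26.2°).
Interpolate at f = 1/2 with slerp weights a = sin((1−f)δ)/sin δ ≈ 0.513, b = sin(fδ)/sin δ ≈ 0.513.
p = a·p₁ + b·p₂ ≈ (0.009, 0.930, 0.368); φ = arcsin(p_z) ≈ 21.60°, λ = atan2(p_y, p_x) ≈ 89.45°.

≈ 22°N, 89°E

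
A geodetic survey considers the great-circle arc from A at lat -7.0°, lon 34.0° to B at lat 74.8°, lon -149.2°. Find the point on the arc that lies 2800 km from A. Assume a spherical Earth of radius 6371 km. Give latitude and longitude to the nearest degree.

Write both endpoints as unit vectors p₁, p₂ with components (cos φ cos λ, cos φ sin λ, sin φ).
The central angle between the endpoints is δ = arccos(p₁·p₂) ≈ 1.958 rad (112.2°). The total great-circle distance is δ·R ≈ 1.958 × 6371 ≈ 12473 km, so the target fraction is f = 2800/12473 ≈ 0.224.
Interpolate at f ≈ 0.224 with slerp weights a = sin((1−f)δ)/sin δ ≈ 1.078, b = sin(fδ)/sin δ ≈ 0.459.
p = a·p₁ + b·p₂ ≈ (0.784, 0.537, 0.312); φ = arcsin(p_z) ≈ 18.18°, λ = atan2(p_y, p_x) ≈ 34.41°.

≈ lat 18°, lon 34°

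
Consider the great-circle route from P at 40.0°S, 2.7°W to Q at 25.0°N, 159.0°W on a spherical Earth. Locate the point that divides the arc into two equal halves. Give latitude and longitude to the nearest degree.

≈ 31°S, 103°W

Write both endpoints as unit vectors p₁, p₂ with components (cos φ cos λ, cos φ sin λ, sin φ).
The central angle between the endpoints is δ = arccos(p₁·p₂) ≈ 2.708 rad (155.1°).
Interpolate at f = 1/2 with slerp weights a = sin((1−f)δ)/sin δ ≈ 2.323, b = sin(fδ)/sin δ ≈ 2.323.
p = a·p₁ + b·p₂ ≈ (-0.188, -0.838, -0.512); φ = arcsin(p_z) ≈ -30.77°, λ = atan2(p_y, p_x) ≈ -102.64°.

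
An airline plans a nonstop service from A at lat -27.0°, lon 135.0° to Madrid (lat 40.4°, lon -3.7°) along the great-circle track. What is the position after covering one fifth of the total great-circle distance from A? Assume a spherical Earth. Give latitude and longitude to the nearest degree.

Convert each endpoint to a unit vector on the sphere (x = cos φ cos λ, y = cos φ sin λ, z = sin φ).
The central angle between the endpoints is δ = arccos(p₁·p₂) ≈ 2.505 rad (143.5°).
Interpolate at f = 1/5 with slerp weights a = sin((1−f)δ)/sin δ ≈ 1.526, b = sin(fδ)/sin δ ≈ 0.808.
p = a·p₁ + b·p₂ ≈ (-0.348, 0.922, -0.170); φ = arcsin(p_z) ≈ -9.76°, λ = atan2(p_y, p_x) ≈ 110.67°.

≈ lat -10°, lon 111°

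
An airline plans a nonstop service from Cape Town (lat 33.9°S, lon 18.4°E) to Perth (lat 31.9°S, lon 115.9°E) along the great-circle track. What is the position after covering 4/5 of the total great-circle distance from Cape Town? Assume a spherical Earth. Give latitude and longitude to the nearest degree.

≈ lat 39°S, lon 99°E

Write both endpoints as unit vectors p₁, p₂ with components (cos φ cos λ, cos φ sin λ, sin φ).
The central angle between the endpoints is δ = arccos(p₁·p₂) ≈ 1.367 rad (78.3°).
Interpolate at f = 4/5 with slerp weights a = sin((1−f)δ)/sin δ ≈ 0.276, b = sin(fδ)/sin δ ≈ 0.907.
p = a·p₁ + b·p₂ ≈ (-0.119, 0.765, -0.633); φ = arcsin(p_z) ≈ -39.27°, λ = atan2(p_y, p_x) ≈ 98.86°.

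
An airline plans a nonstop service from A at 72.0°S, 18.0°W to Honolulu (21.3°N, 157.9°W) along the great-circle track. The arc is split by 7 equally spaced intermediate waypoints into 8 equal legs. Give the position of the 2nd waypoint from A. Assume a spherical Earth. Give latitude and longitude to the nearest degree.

≈ 67°S, 119°W

Write both endpoints as unit vectors p₁, p₂ with components (cos φ cos λ, cos φ sin λ, sin φ).
The central angle between the endpoints is δ = arccos(p₁·p₂) ≈ 2.172 rad (124.5°).
Interpolate at f = 2/8 with slerp weights a = sin((1−f)δ)/sin δ ≈ 1.211, b = sin(fδ)/sin δ ≈ 0.627.
p = a·p₁ + b·p₂ ≈ (-0.185, -0.335, -0.924); φ = arcsin(p_z) ≈ -67.48°, λ = atan2(p_y, p_x) ≈ -118.91°.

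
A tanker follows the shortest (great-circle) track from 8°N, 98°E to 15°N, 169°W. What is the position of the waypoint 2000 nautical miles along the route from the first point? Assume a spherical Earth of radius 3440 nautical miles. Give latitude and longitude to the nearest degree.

≈ 15°N, 131°E

Convert each endpoint to a unit vector on the sphere (x = cos φ cos λ, y = cos φ sin λ, z = sin φ).
The central angle between the endpoints is δ = arccos(p₁·p₂) ≈ 1.585 rad (90.8°). The total great-circle distance is δ·R ≈ 1.585 × 3440 ≈ 5452 nmi, so the target fraction is f = 2000/5452 ≈ 0.367.
Interpolate at f ≈ 0.367 with slerp weights a = sin((1−f)δ)/sin δ ≈ 0.843, b = sin(fδ)/sin δ ≈ 0.549.
p = a·p₁ + b·p₂ ≈ (-0.637, 0.726, 0.260); φ = arcsin(p_z) ≈ 15.04°, λ = atan2(p_y, p_x) ≈ 131.27°.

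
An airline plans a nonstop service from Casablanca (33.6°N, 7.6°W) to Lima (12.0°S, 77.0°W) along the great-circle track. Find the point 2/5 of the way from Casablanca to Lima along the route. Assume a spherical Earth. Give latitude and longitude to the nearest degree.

Convert each endpoint to a unit vector on the sphere (x = cos φ cos λ, y = cos φ sin λ, z = sin φ).
The central angle between the endpoints is δ = arccos(p₁·p₂) ≈ 1.398 rad (80.1°).
Interpolate at f = 2/5 with slerp weights a = sin((1−f)δ)/sin δ ≈ 0.755, b = sin(fδ)/sin δ ≈ 0.539.
p = a·p₁ + b·p₂ ≈ (0.742, -0.597, 0.306); φ = arcsin(p_z) ≈ 17.81°, λ = atan2(p_y, p_x) ≈ -38.80°.

≈ 18°N, 39°W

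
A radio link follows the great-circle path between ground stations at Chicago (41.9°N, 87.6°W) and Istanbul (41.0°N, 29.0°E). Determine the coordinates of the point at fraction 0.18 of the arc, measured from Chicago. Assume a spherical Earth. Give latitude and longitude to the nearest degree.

Write both endpoints as unit vectors p₁, p₂ with components (cos φ cos λ, cos φ sin λ, sin φ).
The central angle between the endpoints is δ = arccos(p₁·p₂) ≈ 1.383 rad (79.2°).
Interpolate at f = 0.18 with slerp weights a = sin((1−f)δ)/sin δ ≈ 0.922, b = sin(fδ)/sin δ ≈ 0.251.
p = a·p₁ + b·p₂ ≈ (0.194, -0.594, 0.781); φ = arcsin(p_z) ≈ 51.31°, λ = atan2(p_y, p_x) ≈ -71.89°.

≈ (51°N, 72°W)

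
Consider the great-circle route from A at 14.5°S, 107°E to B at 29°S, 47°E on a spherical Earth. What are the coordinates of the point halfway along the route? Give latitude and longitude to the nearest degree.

≈ 25°S, 79°E

Write both endpoints as unit vectors p₁, p₂ with components (cos φ cos λ, cos φ sin λ, sin φ).
The central angle between the endpoints is δ = arccos(p₁·p₂) ≈ 0.995 rad (57.0°).
Interpolate at f = 1/2 with slerp weights a = sin((1−f)δ)/sin δ ≈ 0.569, b = sin(fδ)/sin δ ≈ 0.569.
p = a·p₁ + b·p₂ ≈ (0.178, 0.891, -0.418); φ = arcsin(p_z) ≈ -24.73°, λ = atan2(p_y, p_x) ≈ 78.68°.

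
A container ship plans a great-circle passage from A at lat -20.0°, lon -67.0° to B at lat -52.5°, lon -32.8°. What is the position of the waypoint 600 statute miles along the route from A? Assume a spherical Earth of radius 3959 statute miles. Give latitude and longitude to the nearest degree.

≈ lat -27°, lon -62°

Convert each endpoint to a unit vector on the sphere (x = cos φ cos λ, y = cos φ sin λ, z = sin φ).
The central angle between the endpoints is δ = arccos(p₁·p₂) ≈ 0.731 rad (41.9°). The total great-circle distance is δ·R ≈ 0.731 × 3959 ≈ 2894 mi, so the target fraction is f = 600/2894 ≈ 0.207.
Interpolate at f ≈ 0.207 with slerp weights a = sin((1−f)δ)/sin δ ≈ 0.820, b = sin(fδ)/sin δ ≈ 0.226.
p = a·p₁ + b·p₂ ≈ (0.417, -0.784, -0.460); φ = arcsin(p_z) ≈ -27.38°, λ = atan2(p_y, p_x) ≈ -62.00°.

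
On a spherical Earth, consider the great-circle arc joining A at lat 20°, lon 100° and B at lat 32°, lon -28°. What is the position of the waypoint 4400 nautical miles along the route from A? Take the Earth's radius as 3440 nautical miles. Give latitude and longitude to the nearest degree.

Convert each endpoint to a unit vector on the sphere (x = cos φ cos λ, y = cos φ sin λ, z = sin φ).
The central angle between the endpoints is δ = arccos(p₁·p₂) ≈ 1.885 rad (108.0°). The total great-circle distance is δ·R ≈ 1.885 × 3440 ≈ 6486 nmi, so the target fraction is f = 4400/6486 ≈ 0.678.
Interpolate at f ≈ 0.678 with slerp weights a = sin((1−f)δ)/sin δ ≈ 0.599, b = sin(fδ)/sin δ ≈ 1.007.
p = a·p₁ + b·p₂ ≈ (0.656, 0.154, 0.739); φ = arcsin(p_z) ≈ 47.62°, λ = atan2(p_y, p_x) ≈ 13.16°.

≈ lat 48°, lon 13°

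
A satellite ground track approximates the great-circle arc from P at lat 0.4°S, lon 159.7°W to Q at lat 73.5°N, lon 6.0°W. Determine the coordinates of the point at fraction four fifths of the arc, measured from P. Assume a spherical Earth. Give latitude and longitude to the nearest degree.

≈ lat 80°N, lon 110°W

Write both endpoints as unit vectors p₁, p₂ with components (cos φ cos λ, cos φ sin λ, sin φ).
The central angle between the endpoints is δ = arccos(p₁·p₂) ≈ 1.835 rad (105.1°).
Interpolate at f = 4/5 with slerp weights a = sin((1−f)δ)/sin δ ≈ 0.372, b = sin(fδ)/sin δ ≈ 1.031.
p = a·p₁ + b·p₂ ≈ (-0.058, -0.160, 0.986); φ = arcsin(p_z) ≈ 80.23°, λ = atan2(p_y, p_x) ≈ -109.84°.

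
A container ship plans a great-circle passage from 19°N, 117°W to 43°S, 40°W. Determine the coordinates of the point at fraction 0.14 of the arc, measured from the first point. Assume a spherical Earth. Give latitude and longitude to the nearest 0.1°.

≈ 9.6°N, 107.5°W

Write both endpoints as unit vectors p₁, p₂ with components (cos φ cos λ, cos φ sin λ, sin φ).
The central angle between the endpoints is δ = arccos(p₁·p₂) ≈ 1.637 rad (93.8°).
Interpolate at f = 0.14 with slerp weights a = sin((1−f)δ)/sin δ ≈ 0.989, b = sin(fδ)/sin δ ≈ 0.228.
p = a·p₁ + b·p₂ ≈ (-0.297, -0.940, 0.167); φ = arcsin(p_z) ≈ 9.59°, λ = atan2(p_y, p_x) ≈ -107.53°.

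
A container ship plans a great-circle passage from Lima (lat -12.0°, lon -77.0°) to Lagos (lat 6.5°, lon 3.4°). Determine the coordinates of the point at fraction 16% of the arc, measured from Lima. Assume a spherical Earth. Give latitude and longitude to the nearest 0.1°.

≈ lat -9.8°, lon -63.8°

From cos δ = sin φ₁ sin φ₂ + cos φ₁ cos φ₂ cos Δλ, the central angle is δ ≈ 1.432 rad (82.0°).
Interpolate at f = 0.16 with slerp weights a = sin((1−f)δ)/sin δ ≈ 0.942, b = sin(fδ)/sin δ ≈ 0.229.
p = a·p₁ + b·p₂ ≈ (0.435, -0.884, -0.170); φ = arcsin(p_z) ≈ -9.78°, λ = atan2(p_y, p_x) ≈ -63.82°.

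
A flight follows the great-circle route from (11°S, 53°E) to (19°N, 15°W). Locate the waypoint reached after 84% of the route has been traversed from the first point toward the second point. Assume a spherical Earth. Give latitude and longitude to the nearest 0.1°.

Write both endpoints as unit vectors p₁, p₂ with components (cos φ cos λ, cos φ sin λ, sin φ).
The central angle between the endpoints is δ = arccos(p₁·p₂) ≈ 1.281 rad (73.4°).
Interpolate at f = 0.84 with slerp weights a = sin((1−f)δ)/sin δ ≈ 0.212, b = sin(fδ)/sin δ ≈ 0.918.
p = a·p₁ + b·p₂ ≈ (0.964, -0.058, 0.258); φ = arcsin(p_z) ≈ 14.98°, λ = atan2(p_y, p_x) ≈ -3.46°.

≈ (15.0°N, 3.5°W)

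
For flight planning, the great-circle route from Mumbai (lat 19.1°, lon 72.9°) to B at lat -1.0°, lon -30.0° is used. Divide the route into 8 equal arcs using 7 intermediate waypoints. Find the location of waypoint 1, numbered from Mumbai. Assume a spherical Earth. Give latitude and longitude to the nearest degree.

Convert each endpoint to a unit vector on the sphere (x = cos φ cos λ, y = cos φ sin λ, z = sin φ).
The central angle between the endpoints is δ = arccos(p₁·p₂) ≈ 1.789 rad (102.5°).
Interpolate at f = 1/8 with slerp weights a = sin((1−f)δ)/sin δ ≈ 1.024, b = sin(fδ)/sin δ ≈ 0.227.
p = a·p₁ + b·p₂ ≈ (0.481, 0.812, 0.331); φ = arcsin(p_z) ≈ 19.34°, λ = atan2(p_y, p_x) ≈ 59.33°.

≈ lat 19°, lon 59°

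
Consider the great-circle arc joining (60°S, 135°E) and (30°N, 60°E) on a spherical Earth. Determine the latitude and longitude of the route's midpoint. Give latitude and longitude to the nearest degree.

Write both endpoints as unit vectors p₁, p₂ with components (cos φ cos λ, cos φ sin λ, sin φ).
The central angle between the endpoints is δ = arccos(p₁·p₂) ≈ 1.898 rad (108.7°).
Interpolate at f = 1/2 with slerp weights a = sin((1−f)δ)/sin δ ≈ 0.858, b = sin(fδ)/sin δ ≈ 0.858.
p = a·p₁ + b·p₂ ≈ (0.068, 0.947, -0.314); φ = arcsin(p_z) ≈ -18.31°, λ = atan2(p_y, p_x) ≈ 85.88°.

≈ (18°S, 86°E)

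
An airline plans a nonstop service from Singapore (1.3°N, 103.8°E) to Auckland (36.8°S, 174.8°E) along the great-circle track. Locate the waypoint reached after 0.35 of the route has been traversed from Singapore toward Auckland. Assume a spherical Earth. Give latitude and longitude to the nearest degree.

Convert each endpoint to a unit vector on the sphere (x = cos φ cos λ, y = cos φ sin λ, z = sin φ).
The central angle between the endpoints is δ = arccos(p₁·p₂) ≈ 1.321 rad (75.7°).
Interpolate at f = 0.35 with slerp weights a = sin((1−f)δ)/sin δ ≈ 0.781, b = sin(fδ)/sin δ ≈ 0.460.
p = a·p₁ + b·p₂ ≈ (-0.553, 0.792, -0.258); φ = arcsin(p_z) ≈ -14.95°, λ = atan2(p_y, p_x) ≈ 124.95°.

≈ 15°S, 125°E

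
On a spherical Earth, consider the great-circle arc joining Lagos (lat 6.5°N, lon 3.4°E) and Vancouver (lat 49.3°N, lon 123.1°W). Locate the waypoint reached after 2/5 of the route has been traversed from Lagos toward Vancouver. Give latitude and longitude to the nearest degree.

Convert each endpoint to a unit vector on the sphere (x = cos φ cos λ, y = cos φ sin λ, z = sin φ).
The central angle between the endpoints is δ = arccos(p₁·p₂) ≈ 1.875 rad (107.4°).
Interpolate at f = 2/5 with slerp weights a = sin((1−f)δ)/sin δ ≈ 0.946, b = sin(fδ)/sin δ ≈ 0.714.
p = a·p₁ + b·p₂ ≈ (0.684, -0.335, 0.649); φ = arcsin(p_z) ≈ 40.44°, λ = atan2(p_y, p_x) ≈ -26.08°.

≈ lat 40°N, lon 26°W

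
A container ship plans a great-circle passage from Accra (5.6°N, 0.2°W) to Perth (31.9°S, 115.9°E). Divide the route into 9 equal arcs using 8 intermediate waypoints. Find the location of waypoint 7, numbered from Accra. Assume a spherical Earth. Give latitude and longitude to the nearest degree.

Write both endpoints as unit vectors p₁, p₂ with components (cos φ cos λ, cos φ sin λ, sin φ).
The central angle between the endpoints is δ = arccos(p₁·p₂) ≈ 2.008 rad (115.0°).
Interpolate at f = 7/9 with slerp weights a = sin((1−f)δ)/sin δ ≈ 0.476, b = sin(fδ)/sin δ ≈ 1.104.
p = a·p₁ + b·p₂ ≈ (0.065, 0.841, -0.537); φ = arcsin(p_z) ≈ -32.46°, λ = atan2(p_y, p_x) ≈ 85.60°.

≈ 32°S, 86°E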